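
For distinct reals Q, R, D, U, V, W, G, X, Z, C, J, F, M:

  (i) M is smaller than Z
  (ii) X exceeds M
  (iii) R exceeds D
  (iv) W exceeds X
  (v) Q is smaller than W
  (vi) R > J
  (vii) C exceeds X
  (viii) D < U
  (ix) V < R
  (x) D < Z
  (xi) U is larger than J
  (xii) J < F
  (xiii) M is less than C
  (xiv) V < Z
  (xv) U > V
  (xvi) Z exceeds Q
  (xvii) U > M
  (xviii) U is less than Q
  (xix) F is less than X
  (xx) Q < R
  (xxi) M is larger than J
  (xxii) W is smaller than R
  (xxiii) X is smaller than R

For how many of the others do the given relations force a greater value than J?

Directly above J: M, F, U, R.
One step further: X, Q, Z, C (8 so far).
One step further: W (9 so far).
No other element is forced above J by the given relations, so the count is 9.

9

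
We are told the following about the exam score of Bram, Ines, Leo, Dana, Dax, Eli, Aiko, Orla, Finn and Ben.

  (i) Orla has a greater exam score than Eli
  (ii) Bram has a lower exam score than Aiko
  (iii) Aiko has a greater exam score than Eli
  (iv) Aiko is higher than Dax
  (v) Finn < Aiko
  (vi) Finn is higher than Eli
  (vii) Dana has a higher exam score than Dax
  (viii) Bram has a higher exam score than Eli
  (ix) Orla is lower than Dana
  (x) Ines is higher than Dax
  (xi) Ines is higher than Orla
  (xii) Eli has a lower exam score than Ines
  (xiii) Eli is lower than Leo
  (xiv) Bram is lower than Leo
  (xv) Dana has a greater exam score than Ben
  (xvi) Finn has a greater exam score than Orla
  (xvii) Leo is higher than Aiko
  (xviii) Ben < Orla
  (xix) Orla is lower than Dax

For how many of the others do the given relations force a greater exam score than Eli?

The elements the relations force above Eli are Bram, Orla, Dax, Finn, Ines, Dana, Aiko, Leo — no chain reaches any other.
That is 8.

8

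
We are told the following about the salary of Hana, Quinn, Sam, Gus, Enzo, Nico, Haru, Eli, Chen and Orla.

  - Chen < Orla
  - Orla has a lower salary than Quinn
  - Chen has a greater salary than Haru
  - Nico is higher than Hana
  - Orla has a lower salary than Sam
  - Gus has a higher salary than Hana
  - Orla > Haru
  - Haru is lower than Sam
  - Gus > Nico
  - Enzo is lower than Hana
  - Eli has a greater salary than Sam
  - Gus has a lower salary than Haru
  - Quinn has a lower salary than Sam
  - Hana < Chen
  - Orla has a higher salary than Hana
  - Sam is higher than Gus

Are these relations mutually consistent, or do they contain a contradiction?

Every relation is compatible with Enzo < Hana < Nico < Gus < Haru < Chen < Orla < Quinn < Sam < Eli; the set is consistent.

consistent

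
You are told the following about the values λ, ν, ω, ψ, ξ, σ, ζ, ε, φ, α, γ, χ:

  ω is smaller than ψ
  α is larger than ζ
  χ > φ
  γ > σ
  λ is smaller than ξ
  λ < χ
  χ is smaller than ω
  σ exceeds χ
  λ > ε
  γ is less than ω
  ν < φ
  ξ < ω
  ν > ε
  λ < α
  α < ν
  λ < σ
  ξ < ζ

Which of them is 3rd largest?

γ

Chaining the given pairs: ε < λ < ξ < ζ < α < ν < φ < χ < σ < γ < ω < ψ.
Counting 3 from the largest end gives γ.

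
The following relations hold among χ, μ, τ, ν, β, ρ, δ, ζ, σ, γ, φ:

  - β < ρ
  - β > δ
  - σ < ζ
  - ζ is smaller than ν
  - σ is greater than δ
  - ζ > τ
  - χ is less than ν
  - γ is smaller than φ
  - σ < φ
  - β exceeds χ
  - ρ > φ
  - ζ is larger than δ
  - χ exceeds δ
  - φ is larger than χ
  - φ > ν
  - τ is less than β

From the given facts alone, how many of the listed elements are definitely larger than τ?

5

Directly above τ: ζ, β.
One step further: ν, ρ (4 so far).
One step further: φ (5 so far).
Nothing else is reachable above τ; 5 in all.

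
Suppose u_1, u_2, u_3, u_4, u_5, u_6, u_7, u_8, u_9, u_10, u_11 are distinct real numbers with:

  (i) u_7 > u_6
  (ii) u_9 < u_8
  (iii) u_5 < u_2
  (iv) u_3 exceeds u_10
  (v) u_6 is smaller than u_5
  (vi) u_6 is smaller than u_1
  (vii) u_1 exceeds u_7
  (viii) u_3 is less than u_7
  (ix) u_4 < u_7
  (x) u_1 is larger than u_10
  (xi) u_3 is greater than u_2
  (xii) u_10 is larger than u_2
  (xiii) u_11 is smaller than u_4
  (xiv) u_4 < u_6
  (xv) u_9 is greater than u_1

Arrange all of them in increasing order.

The consecutive links are each given: u_11 < u_4; u_4 < u_6; u_6 < u_5; u_5 < u_2; u_2 < u_10; u_10 < u_3; u_3 < u_7; u_7 < u_1; u_1 < u_9; u_9 < u_8.

u_11 < u_4 < u_6 < u_5 < u_2 < u_10 < u_3 < u_7 < u_1 < u_9 < u_8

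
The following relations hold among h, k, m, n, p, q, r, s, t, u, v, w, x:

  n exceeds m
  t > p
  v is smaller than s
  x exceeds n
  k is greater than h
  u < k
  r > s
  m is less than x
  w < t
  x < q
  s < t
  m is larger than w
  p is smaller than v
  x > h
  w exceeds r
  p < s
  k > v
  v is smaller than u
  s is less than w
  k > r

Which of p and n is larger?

p < v and v < s give p < s.
Then s < r extends the chain to r.
Then r < w extends the chain to w.
With w < m: p < v < s < r < w < m.
With m < n: p < v < s < r < w < m < n.
So p < n; n is the larger of the two.

n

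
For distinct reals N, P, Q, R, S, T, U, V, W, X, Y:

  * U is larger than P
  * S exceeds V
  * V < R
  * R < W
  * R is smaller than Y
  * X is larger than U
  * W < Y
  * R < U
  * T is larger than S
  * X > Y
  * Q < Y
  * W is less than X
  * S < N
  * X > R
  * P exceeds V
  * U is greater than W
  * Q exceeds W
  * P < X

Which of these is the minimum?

V

Chaining upward from V: directly above it, R, P, S; then W, U, Y, T, X, N; then Q.
That covers every other element, and nothing is given below V, so V is the minimum.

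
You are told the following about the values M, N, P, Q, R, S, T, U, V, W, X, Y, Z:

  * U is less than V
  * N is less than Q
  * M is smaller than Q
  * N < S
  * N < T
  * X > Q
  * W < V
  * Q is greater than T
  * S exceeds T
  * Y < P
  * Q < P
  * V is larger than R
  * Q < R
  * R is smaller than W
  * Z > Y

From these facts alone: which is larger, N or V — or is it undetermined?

The relevant relations are N < Q; Q < R; R < W; W < V.
Chaining these gives N < Q < R < W < V.
So V is larger.

V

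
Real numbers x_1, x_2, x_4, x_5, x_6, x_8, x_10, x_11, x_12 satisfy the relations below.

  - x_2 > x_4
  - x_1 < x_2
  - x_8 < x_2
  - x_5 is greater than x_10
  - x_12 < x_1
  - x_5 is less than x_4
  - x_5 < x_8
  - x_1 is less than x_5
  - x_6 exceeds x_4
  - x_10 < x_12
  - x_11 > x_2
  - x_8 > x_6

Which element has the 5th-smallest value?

Chaining the given pairs: x_10 < x_12 < x_1 < x_5 < x_4 < x_6 < x_8 < x_2 < x_11.
Counting 5 from the smallest end gives x_4.

x_4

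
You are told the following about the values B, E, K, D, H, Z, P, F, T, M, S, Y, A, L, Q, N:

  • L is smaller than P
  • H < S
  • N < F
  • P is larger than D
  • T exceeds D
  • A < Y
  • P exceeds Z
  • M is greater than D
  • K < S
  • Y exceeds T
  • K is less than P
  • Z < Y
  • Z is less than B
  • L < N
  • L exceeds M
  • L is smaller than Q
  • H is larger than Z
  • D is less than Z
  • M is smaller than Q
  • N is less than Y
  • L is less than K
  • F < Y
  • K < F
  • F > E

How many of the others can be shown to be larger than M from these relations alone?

8

From M the given relations immediately reach L, Q.
From those, K, P, N — 5 in total.
From those, F, S, Y — 8 in total.
Nothing else is reachable above M; 8 in all.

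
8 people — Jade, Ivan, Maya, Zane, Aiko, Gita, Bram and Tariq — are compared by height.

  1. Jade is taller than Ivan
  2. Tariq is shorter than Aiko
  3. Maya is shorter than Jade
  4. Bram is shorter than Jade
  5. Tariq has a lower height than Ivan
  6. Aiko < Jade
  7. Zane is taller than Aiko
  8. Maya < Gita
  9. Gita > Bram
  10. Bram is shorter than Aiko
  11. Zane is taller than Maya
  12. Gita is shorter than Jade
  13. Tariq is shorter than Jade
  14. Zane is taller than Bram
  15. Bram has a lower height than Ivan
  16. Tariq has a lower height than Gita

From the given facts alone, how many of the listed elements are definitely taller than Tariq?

5

The elements the relations force above Tariq are Ivan, Aiko, Zane, Gita, Jade — no chain reaches any other.
That is 5.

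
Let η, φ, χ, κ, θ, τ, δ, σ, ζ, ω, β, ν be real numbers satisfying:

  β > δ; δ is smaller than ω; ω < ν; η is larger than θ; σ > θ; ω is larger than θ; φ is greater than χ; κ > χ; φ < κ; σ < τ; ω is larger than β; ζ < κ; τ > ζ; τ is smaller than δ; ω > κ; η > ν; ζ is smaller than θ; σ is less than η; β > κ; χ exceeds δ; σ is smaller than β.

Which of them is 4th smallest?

τ

The consecutive relations fix a unique order: ζ < θ < σ < τ < δ < χ < φ < κ < β < ω < ν < η.
Counting 4 from the smallest end gives τ.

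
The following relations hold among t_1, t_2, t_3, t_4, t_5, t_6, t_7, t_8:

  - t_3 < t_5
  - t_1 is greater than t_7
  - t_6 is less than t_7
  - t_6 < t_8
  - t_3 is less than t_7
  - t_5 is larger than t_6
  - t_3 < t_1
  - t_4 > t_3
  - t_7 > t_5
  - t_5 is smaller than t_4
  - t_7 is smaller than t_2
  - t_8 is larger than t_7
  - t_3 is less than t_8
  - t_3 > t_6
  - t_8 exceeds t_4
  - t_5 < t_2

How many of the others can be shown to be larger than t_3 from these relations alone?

From t_3 the given relations immediately reach t_5, t_7, t_4, t_8, t_1.
From those, t_2 — 6 in total.
Nothing else is reachable above t_3; 6 in all.

6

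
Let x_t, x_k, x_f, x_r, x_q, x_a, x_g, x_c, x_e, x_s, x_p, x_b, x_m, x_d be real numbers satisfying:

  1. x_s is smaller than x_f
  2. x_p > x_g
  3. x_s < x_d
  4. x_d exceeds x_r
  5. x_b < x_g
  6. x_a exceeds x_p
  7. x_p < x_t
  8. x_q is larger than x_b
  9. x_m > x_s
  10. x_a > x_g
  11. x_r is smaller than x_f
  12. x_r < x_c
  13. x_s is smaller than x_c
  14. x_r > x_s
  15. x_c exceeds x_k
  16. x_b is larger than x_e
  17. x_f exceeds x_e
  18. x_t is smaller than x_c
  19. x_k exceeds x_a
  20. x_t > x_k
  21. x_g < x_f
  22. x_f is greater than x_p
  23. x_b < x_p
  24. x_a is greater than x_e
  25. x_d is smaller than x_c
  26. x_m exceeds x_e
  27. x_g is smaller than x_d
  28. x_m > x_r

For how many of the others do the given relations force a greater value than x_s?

From x_s the given relations immediately reach x_r, x_f, x_m, x_d, x_c.
No other element is forced above x_s by the given relations, so the count is 5.

5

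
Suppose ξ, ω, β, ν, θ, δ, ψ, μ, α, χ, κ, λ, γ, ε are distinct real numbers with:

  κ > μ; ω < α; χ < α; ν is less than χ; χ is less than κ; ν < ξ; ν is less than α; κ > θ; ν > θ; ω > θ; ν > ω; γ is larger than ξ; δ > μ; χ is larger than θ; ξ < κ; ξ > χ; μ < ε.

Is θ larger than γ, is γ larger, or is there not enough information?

γ

Link the given pairs in sequence: θ < ω; ω < ν; ν < χ; χ < ξ; ξ < γ.
Together: θ < ω < ν < χ < ξ < γ.
So γ is larger.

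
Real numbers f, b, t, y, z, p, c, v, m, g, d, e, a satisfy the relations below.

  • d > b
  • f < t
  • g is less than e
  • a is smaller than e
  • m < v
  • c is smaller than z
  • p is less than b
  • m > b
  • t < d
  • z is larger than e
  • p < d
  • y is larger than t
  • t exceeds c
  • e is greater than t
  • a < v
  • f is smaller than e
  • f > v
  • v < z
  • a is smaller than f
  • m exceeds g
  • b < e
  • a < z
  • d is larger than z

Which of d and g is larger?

The relevant relations are g < m; m < v; v < f; f < t; t < e; e < z; z < d.
Chaining these gives g < m < v < f < t < e < z < d.
So g < d; d is the larger of the two.

d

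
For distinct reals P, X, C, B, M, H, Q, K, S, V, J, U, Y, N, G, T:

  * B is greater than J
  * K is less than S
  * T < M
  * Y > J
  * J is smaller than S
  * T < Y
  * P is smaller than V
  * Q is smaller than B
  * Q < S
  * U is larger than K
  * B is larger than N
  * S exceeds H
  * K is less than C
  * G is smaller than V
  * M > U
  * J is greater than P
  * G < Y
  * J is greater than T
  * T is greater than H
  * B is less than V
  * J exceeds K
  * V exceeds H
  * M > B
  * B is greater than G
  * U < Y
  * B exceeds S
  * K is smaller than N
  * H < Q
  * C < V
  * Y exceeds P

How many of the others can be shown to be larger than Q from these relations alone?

From Q the given relations immediately reach S, B.
From those, M, V — 4 in total.
Nothing else is reachable above Q; 4 in all.

4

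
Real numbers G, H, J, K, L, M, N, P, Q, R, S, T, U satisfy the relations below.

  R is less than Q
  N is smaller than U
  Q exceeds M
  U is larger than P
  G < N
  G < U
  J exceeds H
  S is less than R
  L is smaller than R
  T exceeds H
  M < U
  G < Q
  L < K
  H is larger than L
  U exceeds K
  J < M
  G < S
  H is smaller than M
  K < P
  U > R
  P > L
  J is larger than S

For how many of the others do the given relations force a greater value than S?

Directly above S: J, R.
One step further: M, U, Q (5 so far).
No other element is forced above S by the given relations, so the count is 5.

5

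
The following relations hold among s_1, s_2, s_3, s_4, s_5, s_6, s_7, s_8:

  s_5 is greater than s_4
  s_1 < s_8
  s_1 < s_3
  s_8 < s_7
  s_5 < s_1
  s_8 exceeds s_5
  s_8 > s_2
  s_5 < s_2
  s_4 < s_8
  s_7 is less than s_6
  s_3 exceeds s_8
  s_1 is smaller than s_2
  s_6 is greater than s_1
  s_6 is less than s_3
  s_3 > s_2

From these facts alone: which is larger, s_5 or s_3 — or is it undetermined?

s_5 < s_1 and s_1 < s_8 give s_5 < s_8.
Then s_8 < s_7 extends the chain to s_7.
Then s_7 < s_6 extends the chain to s_6.
With s_6 < s_3: s_5 < s_1 < s_8 < s_7 < s_6 < s_3.
So s_3 is larger.

s_3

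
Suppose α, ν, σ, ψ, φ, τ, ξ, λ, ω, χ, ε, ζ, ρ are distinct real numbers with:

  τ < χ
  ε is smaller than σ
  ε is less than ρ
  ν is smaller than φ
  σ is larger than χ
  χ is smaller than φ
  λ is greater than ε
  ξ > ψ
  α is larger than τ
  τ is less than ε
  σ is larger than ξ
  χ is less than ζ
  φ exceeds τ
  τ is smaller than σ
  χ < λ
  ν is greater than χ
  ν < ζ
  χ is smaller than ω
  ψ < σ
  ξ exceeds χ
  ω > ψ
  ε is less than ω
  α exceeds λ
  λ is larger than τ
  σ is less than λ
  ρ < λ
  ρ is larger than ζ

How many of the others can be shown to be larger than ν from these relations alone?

5

From ν the given relations immediately reach φ, ζ.
From those, ρ — 3 in total.
From those, λ — 4 in total.
From those, α — 5 in total.
Nothing else is reachable above ν; 5 in all.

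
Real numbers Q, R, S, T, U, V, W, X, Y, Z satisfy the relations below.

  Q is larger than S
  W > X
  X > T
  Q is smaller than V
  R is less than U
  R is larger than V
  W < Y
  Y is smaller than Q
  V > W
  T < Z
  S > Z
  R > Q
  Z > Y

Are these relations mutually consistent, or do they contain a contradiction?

consistent

The single ordering T < X < W < Y < Z < S < Q < V < R < U satisfies every listed relation, so no contradiction arises.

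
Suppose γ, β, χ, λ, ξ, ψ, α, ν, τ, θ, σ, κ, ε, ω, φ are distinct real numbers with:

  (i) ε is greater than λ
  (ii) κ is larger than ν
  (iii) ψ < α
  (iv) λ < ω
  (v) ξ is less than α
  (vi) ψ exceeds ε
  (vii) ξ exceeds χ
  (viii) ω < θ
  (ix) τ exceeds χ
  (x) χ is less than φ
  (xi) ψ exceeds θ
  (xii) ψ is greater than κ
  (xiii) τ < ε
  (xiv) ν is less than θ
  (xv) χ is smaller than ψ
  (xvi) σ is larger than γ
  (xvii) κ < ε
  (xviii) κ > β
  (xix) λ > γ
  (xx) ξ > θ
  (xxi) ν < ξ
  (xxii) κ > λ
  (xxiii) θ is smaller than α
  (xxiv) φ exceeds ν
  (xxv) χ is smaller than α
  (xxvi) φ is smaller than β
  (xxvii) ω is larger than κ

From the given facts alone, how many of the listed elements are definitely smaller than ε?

The elements the relations force below ε are χ, τ, ν, φ, γ, λ, β, κ — no chain reaches any other.
That is 8.

8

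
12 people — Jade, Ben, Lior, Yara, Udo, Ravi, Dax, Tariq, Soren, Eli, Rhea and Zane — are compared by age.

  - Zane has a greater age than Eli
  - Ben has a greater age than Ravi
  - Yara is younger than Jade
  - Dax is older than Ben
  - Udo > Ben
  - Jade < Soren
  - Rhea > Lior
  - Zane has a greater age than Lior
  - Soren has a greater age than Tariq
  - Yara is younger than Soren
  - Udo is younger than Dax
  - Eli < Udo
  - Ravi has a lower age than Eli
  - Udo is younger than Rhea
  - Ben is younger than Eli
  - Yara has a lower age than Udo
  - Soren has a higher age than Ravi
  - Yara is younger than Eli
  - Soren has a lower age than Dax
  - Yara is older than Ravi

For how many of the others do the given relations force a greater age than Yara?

7

Directly above Yara: Eli, Jade, Soren, Udo.
One step further: Zane, Rhea, Dax (7 so far).
No other element is forced above Yara by the given relations, so the count is 7.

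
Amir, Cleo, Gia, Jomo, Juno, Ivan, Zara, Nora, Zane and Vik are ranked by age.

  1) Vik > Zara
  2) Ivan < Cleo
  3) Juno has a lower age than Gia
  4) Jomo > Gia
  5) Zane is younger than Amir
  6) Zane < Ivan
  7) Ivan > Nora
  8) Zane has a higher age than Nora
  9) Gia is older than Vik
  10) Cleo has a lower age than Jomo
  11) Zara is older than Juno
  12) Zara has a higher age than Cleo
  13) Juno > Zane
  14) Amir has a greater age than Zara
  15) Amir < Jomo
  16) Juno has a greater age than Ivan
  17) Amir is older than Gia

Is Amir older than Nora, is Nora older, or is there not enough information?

Amir

Following the relations from Nora: Nora < Zane < Ivan < Juno < Zara < Vik < Gia < Amir.
So Amir is older.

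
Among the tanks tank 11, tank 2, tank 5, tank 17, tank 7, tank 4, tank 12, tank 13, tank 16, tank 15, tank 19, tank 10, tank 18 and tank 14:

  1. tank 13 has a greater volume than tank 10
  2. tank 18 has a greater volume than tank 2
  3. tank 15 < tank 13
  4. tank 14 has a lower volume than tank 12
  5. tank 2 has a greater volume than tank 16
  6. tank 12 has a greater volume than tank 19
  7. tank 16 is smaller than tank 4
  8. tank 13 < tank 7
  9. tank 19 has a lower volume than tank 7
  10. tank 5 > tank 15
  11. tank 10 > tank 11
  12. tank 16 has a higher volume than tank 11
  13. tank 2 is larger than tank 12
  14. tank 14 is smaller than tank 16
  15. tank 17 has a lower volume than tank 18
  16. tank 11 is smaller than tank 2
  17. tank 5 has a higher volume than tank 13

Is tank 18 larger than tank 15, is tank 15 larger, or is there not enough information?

undetermined

Following every chain through tank 15: above tank 15 we get tank 13, tank 7, tank 5.
tank 18 is not reached, and no chain runs the other way from tank 18 to tank 15.
So the given relations leave the order of tank 15 and tank 18 undetermined.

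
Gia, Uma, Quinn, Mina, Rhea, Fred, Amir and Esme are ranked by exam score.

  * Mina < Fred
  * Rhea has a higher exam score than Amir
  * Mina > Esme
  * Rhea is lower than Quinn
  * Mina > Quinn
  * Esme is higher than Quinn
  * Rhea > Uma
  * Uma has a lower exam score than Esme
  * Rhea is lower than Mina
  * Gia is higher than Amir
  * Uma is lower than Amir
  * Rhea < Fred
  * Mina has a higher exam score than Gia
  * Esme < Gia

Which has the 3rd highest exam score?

The consecutive relations fix a unique order: Uma < Amir < Rhea < Quinn < Esme < Gia < Mina < Fred.
Counting 3 from the largest end gives Gia.

Gia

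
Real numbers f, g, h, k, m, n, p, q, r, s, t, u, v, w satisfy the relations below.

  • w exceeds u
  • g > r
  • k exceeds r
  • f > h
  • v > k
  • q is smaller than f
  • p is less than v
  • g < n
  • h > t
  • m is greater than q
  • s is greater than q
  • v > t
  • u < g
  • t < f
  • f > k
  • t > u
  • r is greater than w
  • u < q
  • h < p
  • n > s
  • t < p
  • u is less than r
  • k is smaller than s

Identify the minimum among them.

Chaining upward from u: directly above it, w, q, r, t, g; then k, s, m, h, p, f, v, n.
That covers every other element, and nothing is given below u, so u is the minimum.

u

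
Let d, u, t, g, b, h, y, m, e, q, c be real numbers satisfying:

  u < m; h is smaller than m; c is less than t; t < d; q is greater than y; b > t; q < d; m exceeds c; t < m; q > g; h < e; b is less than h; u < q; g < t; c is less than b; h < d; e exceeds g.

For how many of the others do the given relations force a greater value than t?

5

From t the given relations immediately reach b, m, d.
From those, h — 4 in total.
From those, e — 5 in total.
No other element is forced above t by the given relations, so the count is 5.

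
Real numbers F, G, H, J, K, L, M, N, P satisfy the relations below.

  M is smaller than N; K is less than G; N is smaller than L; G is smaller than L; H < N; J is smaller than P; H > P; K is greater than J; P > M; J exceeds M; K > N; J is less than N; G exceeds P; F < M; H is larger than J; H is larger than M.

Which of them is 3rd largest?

The consecutive relations fix a unique order: F < M < J < P < H < N < K < G < L.
Counting 3 from the largest end gives K.

K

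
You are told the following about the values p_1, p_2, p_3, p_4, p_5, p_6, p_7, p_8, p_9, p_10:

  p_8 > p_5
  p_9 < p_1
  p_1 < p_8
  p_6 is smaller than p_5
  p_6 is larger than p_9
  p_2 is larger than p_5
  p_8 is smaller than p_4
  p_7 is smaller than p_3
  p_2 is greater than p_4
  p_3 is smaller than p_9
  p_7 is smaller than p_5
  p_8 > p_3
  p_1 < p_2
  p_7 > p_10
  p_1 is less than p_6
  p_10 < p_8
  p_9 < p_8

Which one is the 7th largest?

p_9

Piecing the relations together gives one ordering: p_10 < p_7 < p_3 < p_9 < p_1 < p_6 < p_5 < p_8 < p_4 < p_2.
The 7th largest is p_9.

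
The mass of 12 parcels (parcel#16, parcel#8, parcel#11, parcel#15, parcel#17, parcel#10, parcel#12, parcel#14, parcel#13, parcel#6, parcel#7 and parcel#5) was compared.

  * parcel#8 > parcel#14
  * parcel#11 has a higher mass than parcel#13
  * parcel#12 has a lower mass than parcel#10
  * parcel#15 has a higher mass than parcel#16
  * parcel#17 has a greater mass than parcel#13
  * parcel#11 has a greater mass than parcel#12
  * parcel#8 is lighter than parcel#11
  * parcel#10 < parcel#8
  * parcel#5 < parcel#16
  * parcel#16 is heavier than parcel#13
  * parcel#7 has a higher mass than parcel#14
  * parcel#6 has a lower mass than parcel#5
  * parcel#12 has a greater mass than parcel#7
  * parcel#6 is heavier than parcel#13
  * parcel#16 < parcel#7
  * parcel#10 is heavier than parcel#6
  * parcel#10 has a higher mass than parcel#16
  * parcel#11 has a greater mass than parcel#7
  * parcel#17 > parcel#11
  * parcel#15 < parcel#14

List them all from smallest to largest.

parcel#13 < parcel#6 < parcel#5 < parcel#16 < parcel#15 < parcel#14 < parcel#7 < parcel#12 < parcel#10 < parcel#8 < parcel#11 < parcel#17

Each adjacent pair is fixed by a given relation: parcel#13 < parcel#6; parcel#6 < parcel#5; parcel#5 < parcel#16; parcel#16 < parcel#15; parcel#15 < parcel#14; parcel#14 < parcel#7; parcel#7 < parcel#12; parcel#12 < parcel#10; parcel#10 < parcel#8; parcel#8 < parcel#11; parcel#11 < parcel#17. Chaining them end to end gives the full order.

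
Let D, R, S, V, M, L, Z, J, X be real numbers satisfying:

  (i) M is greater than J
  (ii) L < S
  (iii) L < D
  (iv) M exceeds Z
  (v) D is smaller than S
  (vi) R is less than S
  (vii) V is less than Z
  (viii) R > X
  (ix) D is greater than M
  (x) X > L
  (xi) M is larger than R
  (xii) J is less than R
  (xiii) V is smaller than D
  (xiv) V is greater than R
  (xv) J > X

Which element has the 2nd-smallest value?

X

Chaining the given pairs: L < X < J < R < V < Z < M < D < S.
Counting 2 from the smallest end gives X.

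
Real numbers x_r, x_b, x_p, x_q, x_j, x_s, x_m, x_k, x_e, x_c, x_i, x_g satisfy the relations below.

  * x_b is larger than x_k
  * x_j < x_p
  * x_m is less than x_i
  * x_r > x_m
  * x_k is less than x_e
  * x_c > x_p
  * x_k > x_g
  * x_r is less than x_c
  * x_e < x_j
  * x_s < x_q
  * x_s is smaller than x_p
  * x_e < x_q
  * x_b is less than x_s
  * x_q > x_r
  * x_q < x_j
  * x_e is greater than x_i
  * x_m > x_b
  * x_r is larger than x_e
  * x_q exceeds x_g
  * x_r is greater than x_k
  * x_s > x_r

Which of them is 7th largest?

x_e

Chaining the given pairs: x_g < x_k < x_b < x_m < x_i < x_e < x_r < x_s < x_q < x_j < x_p < x_c.
The 7th largest is x_e.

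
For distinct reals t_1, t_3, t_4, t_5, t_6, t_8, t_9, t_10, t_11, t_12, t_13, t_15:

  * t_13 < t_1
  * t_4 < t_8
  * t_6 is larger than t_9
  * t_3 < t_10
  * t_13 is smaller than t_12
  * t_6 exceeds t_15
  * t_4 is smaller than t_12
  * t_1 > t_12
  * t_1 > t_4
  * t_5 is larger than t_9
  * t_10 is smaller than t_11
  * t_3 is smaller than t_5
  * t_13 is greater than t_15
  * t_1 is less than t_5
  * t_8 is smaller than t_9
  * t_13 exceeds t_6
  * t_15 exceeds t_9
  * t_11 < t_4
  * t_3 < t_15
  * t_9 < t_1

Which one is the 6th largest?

Chaining the given pairs: t_3 < t_10 < t_11 < t_4 < t_8 < t_9 < t_15 < t_6 < t_13 < t_12 < t_1 < t_5.
Counting 6 from the largest end gives t_15.

t_15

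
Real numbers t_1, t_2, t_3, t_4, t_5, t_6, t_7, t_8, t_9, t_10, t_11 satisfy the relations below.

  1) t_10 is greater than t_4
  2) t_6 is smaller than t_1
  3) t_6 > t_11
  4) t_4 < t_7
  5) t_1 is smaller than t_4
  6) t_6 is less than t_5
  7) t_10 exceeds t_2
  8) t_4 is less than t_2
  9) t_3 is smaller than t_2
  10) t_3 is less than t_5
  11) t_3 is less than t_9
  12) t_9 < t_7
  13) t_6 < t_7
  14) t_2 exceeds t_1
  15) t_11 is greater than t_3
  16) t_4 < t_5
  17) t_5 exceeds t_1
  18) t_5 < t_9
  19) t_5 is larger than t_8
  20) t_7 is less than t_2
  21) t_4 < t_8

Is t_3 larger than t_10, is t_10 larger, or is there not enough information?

t_3 < t_11 and t_11 < t_6 give t_3 < t_6.
With t_6 < t_1: t_3 < t_11 < t_6 < t_1.
Then t_1 < t_4 extends the chain to t_4.
Then t_4 < t_5 extends the chain to t_5.
With t_5 < t_9: t_3 < t_11 < t_6 < t_1 < t_4 < t_5 < t_9.
Then t_9 < t_7 extends the chain to t_7.
Then t_7 < t_2 extends the chain to t_2.
Then t_2 < t_10 extends the chain to t_10.
So t_10 is larger.

t_10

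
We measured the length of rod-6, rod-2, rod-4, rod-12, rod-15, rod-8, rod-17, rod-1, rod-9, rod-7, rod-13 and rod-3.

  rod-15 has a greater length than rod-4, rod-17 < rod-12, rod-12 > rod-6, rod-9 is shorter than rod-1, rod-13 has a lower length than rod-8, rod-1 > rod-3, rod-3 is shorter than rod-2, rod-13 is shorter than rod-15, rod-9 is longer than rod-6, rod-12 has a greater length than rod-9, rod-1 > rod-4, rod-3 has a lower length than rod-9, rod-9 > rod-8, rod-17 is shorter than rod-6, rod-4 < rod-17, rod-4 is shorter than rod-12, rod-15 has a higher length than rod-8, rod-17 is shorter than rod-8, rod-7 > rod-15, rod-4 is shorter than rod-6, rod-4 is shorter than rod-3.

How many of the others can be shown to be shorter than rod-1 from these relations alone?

7

Directly below rod-1: rod-4, rod-3, rod-9.
One step further: rod-6, rod-8 (5 so far).
One step further: rod-17, rod-13 (7 so far).
No other element is forced below rod-1 by the given relations, so the count is 7.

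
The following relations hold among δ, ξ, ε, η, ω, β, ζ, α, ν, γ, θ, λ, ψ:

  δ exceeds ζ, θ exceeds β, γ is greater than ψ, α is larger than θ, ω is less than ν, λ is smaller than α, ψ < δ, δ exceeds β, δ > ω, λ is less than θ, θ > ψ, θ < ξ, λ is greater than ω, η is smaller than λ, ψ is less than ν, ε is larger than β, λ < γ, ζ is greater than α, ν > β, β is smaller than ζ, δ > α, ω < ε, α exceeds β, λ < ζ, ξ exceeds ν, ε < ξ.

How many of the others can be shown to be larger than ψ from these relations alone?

7

From ψ the given relations immediately reach ν, θ, γ, δ.
From those, α, ξ — 6 in total.
From those, ζ — 7 in total.
Nothing else is reachable above ψ; 7 in all.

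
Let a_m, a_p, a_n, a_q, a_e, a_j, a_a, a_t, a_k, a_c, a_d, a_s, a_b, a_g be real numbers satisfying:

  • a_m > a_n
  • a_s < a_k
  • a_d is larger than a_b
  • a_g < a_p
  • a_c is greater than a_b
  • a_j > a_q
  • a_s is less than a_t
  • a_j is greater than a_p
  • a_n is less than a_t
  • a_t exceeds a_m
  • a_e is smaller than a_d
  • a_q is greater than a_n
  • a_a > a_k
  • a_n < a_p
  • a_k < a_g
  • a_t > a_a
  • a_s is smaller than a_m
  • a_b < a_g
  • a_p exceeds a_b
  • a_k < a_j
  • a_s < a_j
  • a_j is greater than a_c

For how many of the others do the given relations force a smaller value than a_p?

5

The elements the relations force below a_p are a_b, a_s, a_k, a_n, a_g — no chain reaches any other.
That is 5.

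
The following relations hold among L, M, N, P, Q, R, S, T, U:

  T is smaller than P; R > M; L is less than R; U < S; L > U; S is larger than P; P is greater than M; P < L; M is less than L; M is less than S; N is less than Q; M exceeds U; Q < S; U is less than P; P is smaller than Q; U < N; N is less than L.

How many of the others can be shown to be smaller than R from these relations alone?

Directly below R: M, L.
One step further: U, P, N (5 so far).
One step further: T (6 so far).
No other element is forced below R by the given relations, so the count is 6.

6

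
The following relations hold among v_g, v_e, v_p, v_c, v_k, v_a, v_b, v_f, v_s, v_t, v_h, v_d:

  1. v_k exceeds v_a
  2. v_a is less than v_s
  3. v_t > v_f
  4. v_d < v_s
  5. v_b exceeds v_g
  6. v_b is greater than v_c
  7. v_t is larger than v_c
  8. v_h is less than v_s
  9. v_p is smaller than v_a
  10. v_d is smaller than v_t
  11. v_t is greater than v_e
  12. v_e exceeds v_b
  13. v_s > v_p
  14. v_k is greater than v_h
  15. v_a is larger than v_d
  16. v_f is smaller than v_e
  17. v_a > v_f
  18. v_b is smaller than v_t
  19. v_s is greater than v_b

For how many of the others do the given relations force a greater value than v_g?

4

From v_g the given relations immediately reach v_b.
From those, v_e, v_s, v_t — 4 in total.
Nothing else is reachable above v_g; 4 in all.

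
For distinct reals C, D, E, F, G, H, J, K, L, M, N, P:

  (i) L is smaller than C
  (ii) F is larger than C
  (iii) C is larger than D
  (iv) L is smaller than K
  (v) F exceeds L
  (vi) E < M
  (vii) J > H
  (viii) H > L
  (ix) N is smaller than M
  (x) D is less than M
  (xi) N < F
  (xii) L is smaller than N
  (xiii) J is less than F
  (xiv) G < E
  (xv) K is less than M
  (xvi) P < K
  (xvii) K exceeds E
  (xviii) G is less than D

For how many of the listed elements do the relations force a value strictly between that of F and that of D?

Chaining upward from D reaches: M, C.
Chaining downward from F reaches: G, L, H, N, C, J.
Strictly between D and F are those in both lists: C — 1 element.

1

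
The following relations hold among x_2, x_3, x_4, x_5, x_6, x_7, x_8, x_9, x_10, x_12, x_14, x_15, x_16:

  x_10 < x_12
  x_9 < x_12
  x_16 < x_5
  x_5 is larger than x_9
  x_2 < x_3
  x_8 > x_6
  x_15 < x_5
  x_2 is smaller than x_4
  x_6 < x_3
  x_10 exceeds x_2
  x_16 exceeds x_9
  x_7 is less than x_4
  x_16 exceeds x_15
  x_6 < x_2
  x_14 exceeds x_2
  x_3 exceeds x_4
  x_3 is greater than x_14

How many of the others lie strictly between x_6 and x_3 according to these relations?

Chaining upward from x_6 reaches: x_2, x_4, x_10, x_14, x_12, x_8.
Chaining downward from x_3 reaches: x_2, x_7, x_4, x_14.
Strictly between x_6 and x_3 are those in both lists: x_2, x_4, x_14 — 3 elements.

3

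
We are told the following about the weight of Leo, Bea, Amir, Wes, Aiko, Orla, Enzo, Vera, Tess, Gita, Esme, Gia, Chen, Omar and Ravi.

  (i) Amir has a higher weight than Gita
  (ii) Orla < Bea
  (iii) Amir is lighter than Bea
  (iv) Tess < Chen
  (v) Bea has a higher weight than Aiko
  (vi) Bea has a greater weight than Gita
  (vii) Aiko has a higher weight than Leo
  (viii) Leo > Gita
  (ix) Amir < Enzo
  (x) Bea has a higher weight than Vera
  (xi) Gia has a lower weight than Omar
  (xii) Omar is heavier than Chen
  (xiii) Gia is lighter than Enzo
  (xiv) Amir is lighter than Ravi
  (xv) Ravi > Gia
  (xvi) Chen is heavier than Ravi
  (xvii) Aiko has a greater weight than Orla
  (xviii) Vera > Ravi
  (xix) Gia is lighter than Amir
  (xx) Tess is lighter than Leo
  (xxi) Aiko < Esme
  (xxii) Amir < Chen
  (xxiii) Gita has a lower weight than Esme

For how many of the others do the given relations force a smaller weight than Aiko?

4

From Aiko the given relations immediately reach Orla, Leo.
From those, Gita, Tess — 4 in total.
Nothing else is reachable below Aiko; 4 in all.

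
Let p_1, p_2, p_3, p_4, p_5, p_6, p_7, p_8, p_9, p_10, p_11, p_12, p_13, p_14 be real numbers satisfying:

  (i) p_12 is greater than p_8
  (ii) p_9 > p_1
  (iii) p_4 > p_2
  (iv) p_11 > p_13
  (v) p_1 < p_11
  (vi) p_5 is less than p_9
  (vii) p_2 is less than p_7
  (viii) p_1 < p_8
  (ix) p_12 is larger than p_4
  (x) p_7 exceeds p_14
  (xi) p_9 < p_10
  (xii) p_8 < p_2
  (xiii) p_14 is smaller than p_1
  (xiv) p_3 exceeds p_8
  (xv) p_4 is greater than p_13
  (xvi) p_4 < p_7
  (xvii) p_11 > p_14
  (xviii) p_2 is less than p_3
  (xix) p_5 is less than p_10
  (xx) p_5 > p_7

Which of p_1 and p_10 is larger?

Following the relations from p_1: p_1 < p_8 < p_2 < p_4 < p_7 < p_5 < p_9 < p_10.
So p_1 < p_10; p_10 is the larger of the two.

p_10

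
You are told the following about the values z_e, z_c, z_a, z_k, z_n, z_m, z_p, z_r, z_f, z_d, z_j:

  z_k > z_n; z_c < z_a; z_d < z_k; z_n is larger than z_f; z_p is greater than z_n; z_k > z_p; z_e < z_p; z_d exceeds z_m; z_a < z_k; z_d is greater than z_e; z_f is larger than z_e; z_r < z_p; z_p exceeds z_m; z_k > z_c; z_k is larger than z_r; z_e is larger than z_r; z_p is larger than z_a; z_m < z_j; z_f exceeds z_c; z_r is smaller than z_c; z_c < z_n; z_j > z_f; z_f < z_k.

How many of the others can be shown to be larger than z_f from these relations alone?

4

From z_f the given relations immediately reach z_j, z_n, z_k.
From those, z_p — 4 in total.
Nothing else is reachable above z_f; 4 in all.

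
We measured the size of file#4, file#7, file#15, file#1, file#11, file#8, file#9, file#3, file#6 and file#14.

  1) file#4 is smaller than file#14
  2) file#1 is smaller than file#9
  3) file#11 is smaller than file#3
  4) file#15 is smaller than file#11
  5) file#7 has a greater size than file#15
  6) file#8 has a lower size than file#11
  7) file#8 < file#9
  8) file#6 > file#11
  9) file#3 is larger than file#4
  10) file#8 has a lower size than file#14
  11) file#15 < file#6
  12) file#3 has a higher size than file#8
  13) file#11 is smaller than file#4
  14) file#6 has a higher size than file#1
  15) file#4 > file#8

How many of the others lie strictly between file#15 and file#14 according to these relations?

Chaining upward from file#15 reaches: file#7, file#11, file#4, file#6, file#3.
Chaining downward from file#14 reaches: file#8, file#11, file#4.
Strictly between file#15 and file#14 are those in both lists: file#11, file#4 — 2 elements.

2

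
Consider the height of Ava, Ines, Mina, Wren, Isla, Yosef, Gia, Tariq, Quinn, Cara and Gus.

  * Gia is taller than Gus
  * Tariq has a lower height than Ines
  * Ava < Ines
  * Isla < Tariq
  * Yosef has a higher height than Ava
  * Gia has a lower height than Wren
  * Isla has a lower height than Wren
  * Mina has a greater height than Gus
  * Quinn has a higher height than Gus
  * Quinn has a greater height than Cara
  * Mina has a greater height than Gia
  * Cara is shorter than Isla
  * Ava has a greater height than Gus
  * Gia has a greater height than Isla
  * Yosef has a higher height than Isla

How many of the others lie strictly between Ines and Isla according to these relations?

1

The relations place Isla below Ines. An element lies strictly between them when it is forced above Isla and also forced below Ines.
Above Isla: {Gia, Tariq, Yosef, Mina, Wren}. Below Ines: {Cara, Gus, Ava, Tariq}.
Intersection: {Tariq} — 1.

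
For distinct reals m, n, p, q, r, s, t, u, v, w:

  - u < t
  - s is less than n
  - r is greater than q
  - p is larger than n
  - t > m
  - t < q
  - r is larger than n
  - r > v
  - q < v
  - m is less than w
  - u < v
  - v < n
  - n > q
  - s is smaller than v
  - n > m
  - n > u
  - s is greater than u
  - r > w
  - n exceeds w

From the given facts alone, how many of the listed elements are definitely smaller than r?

The elements the relations force below r are m, u, t, w, s, q, v, n — no chain reaches any other.
That is 8.

8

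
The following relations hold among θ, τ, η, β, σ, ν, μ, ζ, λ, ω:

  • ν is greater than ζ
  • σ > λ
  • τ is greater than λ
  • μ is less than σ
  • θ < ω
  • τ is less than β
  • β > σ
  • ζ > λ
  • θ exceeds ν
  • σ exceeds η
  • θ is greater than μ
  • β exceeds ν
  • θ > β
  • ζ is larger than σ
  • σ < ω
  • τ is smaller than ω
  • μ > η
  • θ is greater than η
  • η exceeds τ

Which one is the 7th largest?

μ

Piecing the relations together gives one ordering: λ < τ < η < μ < σ < ζ < ν < β < θ < ω.
The 7th largest is μ.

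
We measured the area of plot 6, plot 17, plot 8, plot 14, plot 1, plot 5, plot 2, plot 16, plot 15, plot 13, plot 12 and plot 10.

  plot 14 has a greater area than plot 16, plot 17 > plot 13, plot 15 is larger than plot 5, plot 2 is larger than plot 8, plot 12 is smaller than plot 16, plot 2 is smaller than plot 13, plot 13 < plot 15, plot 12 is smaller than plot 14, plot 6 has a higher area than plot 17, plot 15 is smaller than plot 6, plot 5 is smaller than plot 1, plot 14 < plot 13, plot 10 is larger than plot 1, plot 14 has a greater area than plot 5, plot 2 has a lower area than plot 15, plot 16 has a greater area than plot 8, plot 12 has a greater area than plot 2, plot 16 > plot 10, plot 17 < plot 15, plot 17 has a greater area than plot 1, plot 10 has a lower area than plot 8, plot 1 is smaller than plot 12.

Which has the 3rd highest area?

Piecing the relations together gives one ordering: plot 5 < plot 1 < plot 10 < plot 8 < plot 2 < plot 12 < plot 16 < plot 14 < plot 13 < plot 17 < plot 15 < plot 6.
Counting 3 from the largest end gives plot 17.

plot 17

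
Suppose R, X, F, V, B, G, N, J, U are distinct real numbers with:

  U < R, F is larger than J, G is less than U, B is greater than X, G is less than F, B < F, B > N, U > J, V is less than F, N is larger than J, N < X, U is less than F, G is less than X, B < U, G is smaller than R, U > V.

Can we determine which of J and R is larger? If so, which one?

The relevant relations are J < N; N < X; X < B; B < U; U < R.
Together: J < N < X < B < U < R.
So R is larger.

R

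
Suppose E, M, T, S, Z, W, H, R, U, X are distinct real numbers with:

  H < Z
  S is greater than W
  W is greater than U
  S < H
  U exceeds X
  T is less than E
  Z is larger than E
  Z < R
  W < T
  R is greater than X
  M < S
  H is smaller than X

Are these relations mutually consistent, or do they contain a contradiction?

We have W < S stated directly, yet also S < H < X < U < W by chaining the others — so S < W. Contradiction.

inconsistent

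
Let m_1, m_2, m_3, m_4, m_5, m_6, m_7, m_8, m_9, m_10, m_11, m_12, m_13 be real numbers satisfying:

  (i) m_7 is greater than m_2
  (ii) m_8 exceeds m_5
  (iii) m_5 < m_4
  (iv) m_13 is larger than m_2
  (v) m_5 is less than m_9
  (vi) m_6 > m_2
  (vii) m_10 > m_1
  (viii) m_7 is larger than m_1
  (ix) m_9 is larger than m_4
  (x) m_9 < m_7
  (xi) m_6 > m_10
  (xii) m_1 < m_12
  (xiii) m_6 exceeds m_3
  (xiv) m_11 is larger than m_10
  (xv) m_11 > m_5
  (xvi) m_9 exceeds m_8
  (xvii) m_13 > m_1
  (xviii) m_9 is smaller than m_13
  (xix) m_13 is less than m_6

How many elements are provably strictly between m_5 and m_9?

2

Chaining upward from m_5 reaches: m_4, m_8, m_13, m_7, m_11, m_6.
Chaining downward from m_9 reaches: m_4, m_8.
Strictly between m_5 and m_9 are those in both lists: m_4, m_8 — 2 elements.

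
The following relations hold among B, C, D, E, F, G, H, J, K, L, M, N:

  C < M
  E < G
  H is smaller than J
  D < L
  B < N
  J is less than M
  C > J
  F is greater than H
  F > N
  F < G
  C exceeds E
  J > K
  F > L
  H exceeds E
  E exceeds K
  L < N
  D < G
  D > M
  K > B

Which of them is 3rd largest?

N

Chaining the given pairs: B < K < E < H < J < C < M < D < L < N < F < G.
Counting 3 from the largest end gives N.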